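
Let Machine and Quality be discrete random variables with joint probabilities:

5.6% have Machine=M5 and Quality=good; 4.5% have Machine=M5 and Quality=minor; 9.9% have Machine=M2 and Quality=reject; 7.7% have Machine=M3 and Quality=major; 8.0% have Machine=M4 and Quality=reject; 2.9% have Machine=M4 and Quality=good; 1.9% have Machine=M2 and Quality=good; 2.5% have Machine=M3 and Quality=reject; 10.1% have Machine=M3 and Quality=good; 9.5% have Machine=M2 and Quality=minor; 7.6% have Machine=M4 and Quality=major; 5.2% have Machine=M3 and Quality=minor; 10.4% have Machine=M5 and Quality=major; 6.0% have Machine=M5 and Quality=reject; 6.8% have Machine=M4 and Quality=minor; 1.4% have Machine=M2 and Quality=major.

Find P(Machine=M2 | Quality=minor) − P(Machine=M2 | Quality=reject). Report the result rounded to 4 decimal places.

P(Quality=minor) = 0.095 + 0.052 + 0.068 + 0.045 = 0.260; P(Machine=M2 | Quality=minor) = 0.095/0.260 = 0.36538.
P(Quality=reject) = 0.099 + 0.025 + 0.080 + 0.060 = 0.264; P(Machine=M2 | Quality=reject) = 0.099/0.264 = 0.37500.
Difference = -0.0096.

-0.0096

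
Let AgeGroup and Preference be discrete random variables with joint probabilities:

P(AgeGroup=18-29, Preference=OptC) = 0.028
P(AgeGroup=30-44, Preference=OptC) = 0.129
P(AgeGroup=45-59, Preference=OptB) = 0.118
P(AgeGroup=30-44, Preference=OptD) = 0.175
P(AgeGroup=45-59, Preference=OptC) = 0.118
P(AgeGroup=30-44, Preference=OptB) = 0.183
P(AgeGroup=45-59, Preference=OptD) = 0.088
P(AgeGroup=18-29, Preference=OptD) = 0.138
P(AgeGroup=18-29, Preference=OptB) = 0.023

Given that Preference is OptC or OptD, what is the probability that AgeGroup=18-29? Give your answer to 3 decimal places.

0.246

P(Preference=OptC) = 0.028 + 0.129 + 0.118 = 0.275.
P(Preference=OptD) = 0.138 + 0.175 + 0.088 = 0.401.
P(Preference ∈ {OptC, OptD}) = 0.275 + 0.401 = 0.676; P(AgeGroup=18-29, Preference ∈ {OptC, OptD}) = 0.028 + 0.138 = 0.166.
P(AgeGroup=18-29 | Preference ∈ {OptC, OptD}) = 0.166/0.676 = 0.246.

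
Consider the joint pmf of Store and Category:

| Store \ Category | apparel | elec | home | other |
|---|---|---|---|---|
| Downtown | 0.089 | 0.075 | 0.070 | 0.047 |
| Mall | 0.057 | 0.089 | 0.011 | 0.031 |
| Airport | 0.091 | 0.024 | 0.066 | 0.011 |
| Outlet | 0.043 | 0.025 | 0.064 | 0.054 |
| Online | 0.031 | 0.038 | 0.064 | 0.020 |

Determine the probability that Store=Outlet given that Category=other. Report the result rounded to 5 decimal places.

P(Category=other) = 0.047 + 0.031 + 0.011 + 0.054 + 0.020 = 0.163.
P(Store=Outlet | Category=other) = 0.054/0.163 = 0.33129.

0.33129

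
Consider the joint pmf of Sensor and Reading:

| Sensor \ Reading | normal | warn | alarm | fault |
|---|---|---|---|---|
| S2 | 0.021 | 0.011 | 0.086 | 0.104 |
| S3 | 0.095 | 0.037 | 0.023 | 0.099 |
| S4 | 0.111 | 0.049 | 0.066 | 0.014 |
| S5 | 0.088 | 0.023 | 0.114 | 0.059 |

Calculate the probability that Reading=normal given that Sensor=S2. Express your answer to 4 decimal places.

0.0946

P(Sensor=S2) = 0.021 + 0.011 + 0.086 + 0.104 = 0.222.
P(Reading=normal | Sensor=S2) = 0.021/0.222 = 0.0946.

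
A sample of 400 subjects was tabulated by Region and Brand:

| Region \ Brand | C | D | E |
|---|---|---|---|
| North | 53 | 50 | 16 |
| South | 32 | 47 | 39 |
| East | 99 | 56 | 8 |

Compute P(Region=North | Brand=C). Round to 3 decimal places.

0.288

Total with Brand=C: 53 + 32 + 99 = 184.
P(Region=North | Brand=C) = 53/184 = 0.288.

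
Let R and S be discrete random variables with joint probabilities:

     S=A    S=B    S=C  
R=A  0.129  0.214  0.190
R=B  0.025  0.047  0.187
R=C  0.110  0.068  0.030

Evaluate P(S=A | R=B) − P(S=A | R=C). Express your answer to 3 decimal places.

-0.432

P(R=B) = 0.025 + 0.047 + 0.187 = 0.259; P(S=A | R=B) = 0.025/0.259 = 0.0965.
P(R=C) = 0.110 + 0.068 + 0.030 = 0.208; P(S=A | R=C) = 0.110/0.208 = 0.5288.
Difference = -0.432.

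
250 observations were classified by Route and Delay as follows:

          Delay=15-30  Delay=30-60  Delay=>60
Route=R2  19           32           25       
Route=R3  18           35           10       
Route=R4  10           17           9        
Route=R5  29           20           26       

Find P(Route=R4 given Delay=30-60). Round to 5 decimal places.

0.16346

Total with Delay=30-60: 32 + 35 + 17 + 20 = 104.
P(Route=R4 | Delay=30-60) = 17/104 = 0.16346.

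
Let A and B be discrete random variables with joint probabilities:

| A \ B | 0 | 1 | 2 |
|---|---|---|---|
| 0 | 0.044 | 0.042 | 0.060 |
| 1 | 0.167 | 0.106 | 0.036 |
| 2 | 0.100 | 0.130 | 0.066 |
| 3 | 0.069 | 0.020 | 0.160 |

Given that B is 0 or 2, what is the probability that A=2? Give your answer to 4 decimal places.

0.2365

P(B=0) = 0.044 + 0.167 + 0.100 + 0.069 = 0.380.
P(B=2) = 0.060 + 0.036 + 0.066 + 0.160 = 0.322.
P(B ∈ {0, 2}) = 0.380 + 0.322 = 0.702; P(A=2, B ∈ {0, 2}) = 0.100 + 0.066 = 0.166.
P(A=2 | B ∈ {0, 2}) = 0.166/0.702 = 0.2365.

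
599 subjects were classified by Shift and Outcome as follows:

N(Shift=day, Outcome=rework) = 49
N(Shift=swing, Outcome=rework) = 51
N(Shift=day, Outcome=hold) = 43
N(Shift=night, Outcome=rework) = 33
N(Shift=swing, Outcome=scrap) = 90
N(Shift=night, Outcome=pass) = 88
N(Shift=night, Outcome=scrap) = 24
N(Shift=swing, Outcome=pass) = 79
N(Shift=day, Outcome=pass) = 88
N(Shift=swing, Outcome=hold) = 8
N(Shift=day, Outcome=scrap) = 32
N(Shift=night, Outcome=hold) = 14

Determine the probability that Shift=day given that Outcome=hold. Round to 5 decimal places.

0.66154

Total with Outcome=hold: 43 + 8 + 14 = 65.
P(Shift=day | Outcome=hold) = 43/65 = 0.66154.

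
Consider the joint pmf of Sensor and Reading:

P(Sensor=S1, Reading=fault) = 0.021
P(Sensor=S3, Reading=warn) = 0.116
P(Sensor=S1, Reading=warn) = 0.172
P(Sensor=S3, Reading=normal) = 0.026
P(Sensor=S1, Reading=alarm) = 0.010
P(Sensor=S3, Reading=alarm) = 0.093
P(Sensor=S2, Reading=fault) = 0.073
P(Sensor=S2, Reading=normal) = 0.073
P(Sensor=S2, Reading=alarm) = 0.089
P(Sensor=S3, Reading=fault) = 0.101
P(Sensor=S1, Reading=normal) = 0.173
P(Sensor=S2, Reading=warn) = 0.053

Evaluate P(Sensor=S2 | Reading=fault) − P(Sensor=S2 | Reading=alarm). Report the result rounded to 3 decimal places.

-0.089

P(Reading=fault) = 0.021 + 0.073 + 0.101 = 0.195; P(Sensor=S2 | Reading=fault) = 0.073/0.195 = 0.3744.
P(Reading=alarm) = 0.010 + 0.089 + 0.093 = 0.192; P(Sensor=S2 | Reading=alarm) = 0.089/0.192 = 0.4635.
Difference = -0.089.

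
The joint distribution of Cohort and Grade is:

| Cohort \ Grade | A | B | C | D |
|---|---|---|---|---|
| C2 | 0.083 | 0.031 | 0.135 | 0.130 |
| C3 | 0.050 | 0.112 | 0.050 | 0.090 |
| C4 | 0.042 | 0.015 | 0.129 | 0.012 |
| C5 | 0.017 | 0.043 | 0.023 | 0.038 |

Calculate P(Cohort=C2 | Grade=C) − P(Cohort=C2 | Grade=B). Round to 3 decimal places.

P(Grade=C) = 0.135 + 0.050 + 0.129 + 0.023 = 0.337; P(Cohort=C2 | Grade=C) = 0.135/0.337 = 0.4006.
P(Grade=B) = 0.031 + 0.112 + 0.015 + 0.043 = 0.201; P(Cohort=C2 | Grade=B) = 0.031/0.201 = 0.1542.
Difference = 0.246.

0.246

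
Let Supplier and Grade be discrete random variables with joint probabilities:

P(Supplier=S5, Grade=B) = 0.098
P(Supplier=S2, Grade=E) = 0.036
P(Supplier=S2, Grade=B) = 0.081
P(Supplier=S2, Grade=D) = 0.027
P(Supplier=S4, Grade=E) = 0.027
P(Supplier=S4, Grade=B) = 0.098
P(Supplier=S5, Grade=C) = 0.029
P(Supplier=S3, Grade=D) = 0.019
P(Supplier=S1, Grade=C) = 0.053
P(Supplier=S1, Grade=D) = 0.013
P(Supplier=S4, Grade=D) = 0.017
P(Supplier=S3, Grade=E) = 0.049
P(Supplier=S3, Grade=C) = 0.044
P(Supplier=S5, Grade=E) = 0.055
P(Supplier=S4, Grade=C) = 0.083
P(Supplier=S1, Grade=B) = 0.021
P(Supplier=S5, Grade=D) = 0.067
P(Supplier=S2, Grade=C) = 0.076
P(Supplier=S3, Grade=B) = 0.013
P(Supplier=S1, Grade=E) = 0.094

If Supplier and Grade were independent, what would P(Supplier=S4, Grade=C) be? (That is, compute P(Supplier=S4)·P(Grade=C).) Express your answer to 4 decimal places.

P(Supplier=S4) = 0.098 + 0.083 + 0.017 + 0.027 = 0.225.
P(Grade=C) = 0.053 + 0.076 + 0.044 + 0.083 + 0.029 = 0.285.
Product: 0.225 × 0.285 = 0.0641.

0.0641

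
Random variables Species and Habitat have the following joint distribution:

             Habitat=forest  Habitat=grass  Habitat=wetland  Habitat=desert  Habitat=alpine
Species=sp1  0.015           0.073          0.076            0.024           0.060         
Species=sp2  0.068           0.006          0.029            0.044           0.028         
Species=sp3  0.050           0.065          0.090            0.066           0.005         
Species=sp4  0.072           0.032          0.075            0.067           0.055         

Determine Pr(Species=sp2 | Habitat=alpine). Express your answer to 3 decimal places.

P(Habitat=alpine) = 0.060 + 0.028 + 0.005 + 0.055 = 0.148.
P(Species=sp2 | Habitat=alpine) = 0.028/0.148 = 0.189.

0.189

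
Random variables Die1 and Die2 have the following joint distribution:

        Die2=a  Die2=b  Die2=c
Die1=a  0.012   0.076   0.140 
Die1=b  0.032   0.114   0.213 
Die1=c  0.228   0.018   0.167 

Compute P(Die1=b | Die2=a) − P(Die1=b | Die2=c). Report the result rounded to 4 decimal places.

-0.2920

P(Die2=a) = 0.012 + 0.032 + 0.228 = 0.272; P(Die1=b | Die2=a) = 0.032/0.272 = 0.11765.
P(Die2=c) = 0.140 + 0.213 + 0.167 = 0.520; P(Die1=b | Die2=c) = 0.213/0.520 = 0.40962.
Difference = -0.2920.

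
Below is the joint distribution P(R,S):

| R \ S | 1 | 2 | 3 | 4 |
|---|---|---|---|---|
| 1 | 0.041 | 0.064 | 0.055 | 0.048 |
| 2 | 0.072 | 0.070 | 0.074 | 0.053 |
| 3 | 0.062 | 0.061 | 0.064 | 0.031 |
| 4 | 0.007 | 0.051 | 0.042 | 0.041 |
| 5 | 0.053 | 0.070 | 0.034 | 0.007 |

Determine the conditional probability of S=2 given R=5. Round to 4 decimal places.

0.4268

P(R=5) = 0.053 + 0.070 + 0.034 + 0.007 = 0.164.
P(S=2 | R=5) = 0.070/0.164 = 0.4268.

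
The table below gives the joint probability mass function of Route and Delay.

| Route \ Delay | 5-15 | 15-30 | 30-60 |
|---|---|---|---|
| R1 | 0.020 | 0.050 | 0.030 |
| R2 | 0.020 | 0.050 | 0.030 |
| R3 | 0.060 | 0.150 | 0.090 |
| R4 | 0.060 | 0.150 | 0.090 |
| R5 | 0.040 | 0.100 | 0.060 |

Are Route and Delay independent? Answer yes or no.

yes

Every cell satisfies P(Route,Delay) = P(Route)·P(Delay). For instance P(Route=R5) = 0.200, P(Delay=15-30) = 0.500, and 0.200×0.500 = 0.100 matches the joint entry. So Route and Delay are independent.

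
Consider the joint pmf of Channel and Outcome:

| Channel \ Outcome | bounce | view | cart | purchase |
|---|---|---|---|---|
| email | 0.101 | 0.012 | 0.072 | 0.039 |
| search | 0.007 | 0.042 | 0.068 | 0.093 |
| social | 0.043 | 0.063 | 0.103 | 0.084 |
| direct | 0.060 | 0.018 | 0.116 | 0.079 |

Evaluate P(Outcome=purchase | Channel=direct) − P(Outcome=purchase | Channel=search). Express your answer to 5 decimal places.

P(Channel=direct) = 0.060 + 0.018 + 0.116 + 0.079 = 0.273; P(Outcome=purchase | Channel=direct) = 0.079/0.273 = 0.289377.
P(Channel=search) = 0.007 + 0.042 + 0.068 + 0.093 = 0.210; P(Outcome=purchase | Channel=search) = 0.093/0.210 = 0.442857.
Difference = -0.15348.

-0.15348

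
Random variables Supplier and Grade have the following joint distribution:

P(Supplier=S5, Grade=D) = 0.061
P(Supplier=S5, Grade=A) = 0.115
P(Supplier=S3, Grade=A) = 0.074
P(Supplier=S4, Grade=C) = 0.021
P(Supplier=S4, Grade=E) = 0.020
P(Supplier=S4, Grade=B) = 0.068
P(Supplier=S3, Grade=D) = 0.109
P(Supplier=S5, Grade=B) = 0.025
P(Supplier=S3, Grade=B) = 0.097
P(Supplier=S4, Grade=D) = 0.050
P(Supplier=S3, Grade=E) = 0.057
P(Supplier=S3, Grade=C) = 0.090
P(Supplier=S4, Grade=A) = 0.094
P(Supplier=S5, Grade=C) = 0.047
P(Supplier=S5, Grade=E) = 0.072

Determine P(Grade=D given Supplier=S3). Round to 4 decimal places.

0.2553

P(Supplier=S3) = 0.074 + 0.097 + 0.090 + 0.109 + 0.057 = 0.427.
P(Grade=D | Supplier=S3) = 0.109/0.427 = 0.2553.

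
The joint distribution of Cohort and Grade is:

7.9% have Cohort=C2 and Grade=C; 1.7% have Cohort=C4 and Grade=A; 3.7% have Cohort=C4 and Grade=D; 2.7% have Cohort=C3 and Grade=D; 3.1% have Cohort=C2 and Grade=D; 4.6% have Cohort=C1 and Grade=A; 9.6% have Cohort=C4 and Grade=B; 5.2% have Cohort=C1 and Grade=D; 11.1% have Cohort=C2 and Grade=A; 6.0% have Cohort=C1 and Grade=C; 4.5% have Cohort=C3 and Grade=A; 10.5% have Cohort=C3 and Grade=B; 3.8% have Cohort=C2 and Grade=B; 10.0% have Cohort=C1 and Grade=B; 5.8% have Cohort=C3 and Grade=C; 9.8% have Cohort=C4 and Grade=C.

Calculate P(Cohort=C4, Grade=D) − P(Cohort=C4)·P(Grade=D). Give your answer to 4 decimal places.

P(Cohort=C4) = 0.017 + 0.096 + 0.098 + 0.037 = 0.248.
P(Grade=D) = 0.052 + 0.031 + 0.027 + 0.037 = 0.147.
P(Cohort=C4, Grade=D) − P(Cohort=C4)P(Grade=D) = 0.037 − 0.248×0.147 = 0.0005.

0.0005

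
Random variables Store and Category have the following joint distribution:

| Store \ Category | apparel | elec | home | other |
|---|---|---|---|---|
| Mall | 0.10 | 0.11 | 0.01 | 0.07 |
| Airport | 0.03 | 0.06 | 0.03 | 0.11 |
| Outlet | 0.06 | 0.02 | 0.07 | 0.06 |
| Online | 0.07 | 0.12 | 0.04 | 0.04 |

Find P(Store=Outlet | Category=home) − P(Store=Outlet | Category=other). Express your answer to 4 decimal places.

0.2524

P(Category=home) = 0.01 + 0.03 + 0.07 + 0.04 = 0.15; P(Store=Outlet | Category=home) = 0.07/0.15 = 0.46667.
P(Category=other) = 0.07 + 0.11 + 0.06 + 0.04 = 0.28; P(Store=Outlet | Category=other) = 0.06/0.28 = 0.21429.
Difference = 0.2524.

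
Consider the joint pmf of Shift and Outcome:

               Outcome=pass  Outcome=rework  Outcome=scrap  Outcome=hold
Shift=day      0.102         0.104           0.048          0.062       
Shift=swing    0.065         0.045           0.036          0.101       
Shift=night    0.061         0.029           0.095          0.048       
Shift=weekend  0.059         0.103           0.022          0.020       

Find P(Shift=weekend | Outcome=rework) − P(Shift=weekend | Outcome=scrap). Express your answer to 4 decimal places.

0.2571

P(Outcome=rework) = 0.104 + 0.045 + 0.029 + 0.103 = 0.281; P(Shift=weekend | Outcome=rework) = 0.103/0.281 = 0.36655.
P(Outcome=scrap) = 0.048 + 0.036 + 0.095 + 0.022 = 0.201; P(Shift=weekend | Outcome=scrap) = 0.022/0.201 = 0.10945.
Difference = 0.2571.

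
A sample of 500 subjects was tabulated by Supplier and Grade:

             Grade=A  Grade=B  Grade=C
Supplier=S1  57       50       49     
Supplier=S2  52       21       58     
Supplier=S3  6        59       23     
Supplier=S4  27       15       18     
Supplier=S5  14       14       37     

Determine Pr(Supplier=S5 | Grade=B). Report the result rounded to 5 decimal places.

Total with Grade=B: 50 + 21 + 59 + 15 + 14 = 159.
P(Supplier=S5 | Grade=B) = 14/159 = 0.08805.

0.08805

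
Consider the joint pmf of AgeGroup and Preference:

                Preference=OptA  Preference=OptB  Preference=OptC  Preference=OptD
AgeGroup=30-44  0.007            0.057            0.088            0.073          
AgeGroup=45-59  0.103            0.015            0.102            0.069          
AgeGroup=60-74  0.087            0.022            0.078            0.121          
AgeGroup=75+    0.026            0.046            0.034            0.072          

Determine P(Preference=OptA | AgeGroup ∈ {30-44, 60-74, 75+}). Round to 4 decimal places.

P(AgeGroup=30-44) = 0.007 + 0.057 + 0.088 + 0.073 = 0.225.
P(AgeGroup=60-74) = 0.087 + 0.022 + 0.078 + 0.121 = 0.308.
P(AgeGroup=75+) = 0.026 + 0.046 + 0.034 + 0.072 = 0.178.
P(AgeGroup ∈ {30-44, 60-74, 75+}) = 0.225 + 0.308 + 0.178 = 0.711; P(Preference=OptA, AgeGroup ∈ {30-44, 60-74, 75+}) = 0.007 + 0.087 + 0.026 = 0.120.
P(Preference=OptA | AgeGroup ∈ {30-44, 60-74, 75+}) = 0.120/0.711 = 0.1688.

0.1688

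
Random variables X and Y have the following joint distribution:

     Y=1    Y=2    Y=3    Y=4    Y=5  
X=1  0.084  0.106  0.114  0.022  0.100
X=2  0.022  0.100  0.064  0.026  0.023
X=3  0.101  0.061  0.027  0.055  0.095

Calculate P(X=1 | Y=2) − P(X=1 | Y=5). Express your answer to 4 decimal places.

-0.0617

P(Y=2) = 0.106 + 0.100 + 0.061 = 0.267; P(X=1 | Y=2) = 0.106/0.267 = 0.39700.
P(Y=5) = 0.100 + 0.023 + 0.095 = 0.218; P(X=1 | Y=5) = 0.100/0.218 = 0.45872.
Difference = -0.0617.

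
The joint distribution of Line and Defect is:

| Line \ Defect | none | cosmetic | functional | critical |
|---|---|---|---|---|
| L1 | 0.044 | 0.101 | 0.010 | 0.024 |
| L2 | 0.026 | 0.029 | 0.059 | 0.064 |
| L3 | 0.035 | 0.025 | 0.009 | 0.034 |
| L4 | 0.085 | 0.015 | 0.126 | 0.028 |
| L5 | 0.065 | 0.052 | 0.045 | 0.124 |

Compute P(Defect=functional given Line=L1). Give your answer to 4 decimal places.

0.0559

P(Line=L1) = 0.044 + 0.101 + 0.010 + 0.024 = 0.179.
P(Defect=functional | Line=L1) = 0.010/0.179 = 0.0559.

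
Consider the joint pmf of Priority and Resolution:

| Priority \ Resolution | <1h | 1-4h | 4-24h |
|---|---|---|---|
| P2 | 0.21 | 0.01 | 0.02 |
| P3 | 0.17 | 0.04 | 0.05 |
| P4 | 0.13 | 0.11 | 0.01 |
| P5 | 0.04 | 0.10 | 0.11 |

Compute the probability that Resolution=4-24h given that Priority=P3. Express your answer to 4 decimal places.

0.1923

P(Priority=P3) = 0.17 + 0.04 + 0.05 = 0.26.
P(Resolution=4-24h | Priority=P3) = 0.05/0.26 = 0.1923.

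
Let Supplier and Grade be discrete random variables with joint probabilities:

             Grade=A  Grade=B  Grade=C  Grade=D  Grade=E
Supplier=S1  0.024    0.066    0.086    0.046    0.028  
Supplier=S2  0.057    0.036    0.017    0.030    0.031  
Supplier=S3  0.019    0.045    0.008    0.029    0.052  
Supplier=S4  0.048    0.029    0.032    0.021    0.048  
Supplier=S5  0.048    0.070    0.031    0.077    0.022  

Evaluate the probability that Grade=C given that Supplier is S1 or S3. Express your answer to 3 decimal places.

0.233

P(Supplier=S1) = 0.024 + 0.066 + 0.086 + 0.046 + 0.028 = 0.250.
P(Supplier=S3) = 0.019 + 0.045 + 0.008 + 0.029 + 0.052 = 0.153.
P(Supplier ∈ {S1, S3}) = 0.250 + 0.153 = 0.403; P(Grade=C, Supplier ∈ {S1, S3}) = 0.086 + 0.008 = 0.094.
P(Grade=C | Supplier ∈ {S1, S3}) = 0.094/0.403 = 0.233.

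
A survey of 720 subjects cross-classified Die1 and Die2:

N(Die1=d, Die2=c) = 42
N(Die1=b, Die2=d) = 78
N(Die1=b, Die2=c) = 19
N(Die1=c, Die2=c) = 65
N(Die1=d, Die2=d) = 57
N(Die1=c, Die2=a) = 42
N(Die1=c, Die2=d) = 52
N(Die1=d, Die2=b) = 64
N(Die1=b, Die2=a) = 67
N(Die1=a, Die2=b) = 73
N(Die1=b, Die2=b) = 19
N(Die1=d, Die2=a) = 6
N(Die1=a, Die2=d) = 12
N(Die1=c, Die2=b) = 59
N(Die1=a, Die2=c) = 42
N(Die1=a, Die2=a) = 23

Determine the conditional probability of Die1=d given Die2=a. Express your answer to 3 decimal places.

0.043

Total with Die2=a: 23 + 67 + 42 + 6 = 138.
P(Die1=d | Die2=a) = 6/138 = 0.043.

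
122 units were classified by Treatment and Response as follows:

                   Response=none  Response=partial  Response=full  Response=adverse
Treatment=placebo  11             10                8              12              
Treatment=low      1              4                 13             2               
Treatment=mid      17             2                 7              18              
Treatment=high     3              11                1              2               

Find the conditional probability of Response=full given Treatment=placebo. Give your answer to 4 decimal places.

0.1951

Total with Treatment=placebo: 11 + 10 + 8 + 12 = 41.
P(Response=full | Treatment=placebo) = 8/41 = 0.1951.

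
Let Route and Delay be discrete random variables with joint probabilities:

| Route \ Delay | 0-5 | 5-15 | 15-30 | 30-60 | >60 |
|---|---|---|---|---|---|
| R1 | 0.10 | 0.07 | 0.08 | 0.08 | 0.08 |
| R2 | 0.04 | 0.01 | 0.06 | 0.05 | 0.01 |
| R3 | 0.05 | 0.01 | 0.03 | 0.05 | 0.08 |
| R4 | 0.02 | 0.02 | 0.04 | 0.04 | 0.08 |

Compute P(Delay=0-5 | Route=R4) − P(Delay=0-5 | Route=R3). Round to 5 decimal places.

P(Route=R4) = 0.02 + 0.02 + 0.04 + 0.04 + 0.08 = 0.20; P(Delay=0-5 | Route=R4) = 0.02/0.20 = 0.100000.
P(Route=R3) = 0.05 + 0.01 + 0.03 + 0.05 + 0.08 = 0.22; P(Delay=0-5 | Route=R3) = 0.05/0.22 = 0.227273.
Difference = -0.12727.

-0.12727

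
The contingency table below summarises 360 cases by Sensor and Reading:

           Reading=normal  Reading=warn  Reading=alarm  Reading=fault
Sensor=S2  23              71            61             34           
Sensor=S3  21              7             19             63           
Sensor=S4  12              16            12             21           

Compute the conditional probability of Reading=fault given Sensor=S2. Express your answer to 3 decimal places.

Total with Sensor=S2: 23 + 71 + 61 + 34 = 189.
P(Reading=fault | Sensor=S2) = 34/189 = 0.180.

0.180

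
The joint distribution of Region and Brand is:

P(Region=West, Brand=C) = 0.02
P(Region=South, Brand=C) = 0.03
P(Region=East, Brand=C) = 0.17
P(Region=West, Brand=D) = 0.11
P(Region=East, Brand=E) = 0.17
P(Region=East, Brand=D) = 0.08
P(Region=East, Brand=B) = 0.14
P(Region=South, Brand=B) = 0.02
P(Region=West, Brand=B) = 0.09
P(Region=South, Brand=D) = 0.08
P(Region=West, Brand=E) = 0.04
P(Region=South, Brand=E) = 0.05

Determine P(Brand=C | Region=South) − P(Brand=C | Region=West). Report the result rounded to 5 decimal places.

0.08974

P(Region=South) = 0.02 + 0.03 + 0.08 + 0.05 = 0.18; P(Brand=C | Region=South) = 0.03/0.18 = 0.166667.
P(Region=West) = 0.09 + 0.02 + 0.11 + 0.04 = 0.26; P(Brand=C | Region=West) = 0.02/0.26 = 0.076923.
Difference = 0.08974.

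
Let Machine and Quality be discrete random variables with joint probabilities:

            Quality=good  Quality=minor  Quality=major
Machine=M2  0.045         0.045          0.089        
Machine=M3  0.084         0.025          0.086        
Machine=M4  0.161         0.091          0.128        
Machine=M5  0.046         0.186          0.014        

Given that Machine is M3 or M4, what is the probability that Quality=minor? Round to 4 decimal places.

0.2017

P(Machine=M3) = 0.084 + 0.025 + 0.086 = 0.195.
P(Machine=M4) = 0.161 + 0.091 + 0.128 = 0.380.
P(Machine ∈ {M3, M4}) = 0.195 + 0.380 = 0.575; P(Quality=minor, Machine ∈ {M3, M4}) = 0.025 + 0.091 = 0.116.
P(Quality=minor | Machine ∈ {M3, M4}) = 0.116/0.575 = 0.2017.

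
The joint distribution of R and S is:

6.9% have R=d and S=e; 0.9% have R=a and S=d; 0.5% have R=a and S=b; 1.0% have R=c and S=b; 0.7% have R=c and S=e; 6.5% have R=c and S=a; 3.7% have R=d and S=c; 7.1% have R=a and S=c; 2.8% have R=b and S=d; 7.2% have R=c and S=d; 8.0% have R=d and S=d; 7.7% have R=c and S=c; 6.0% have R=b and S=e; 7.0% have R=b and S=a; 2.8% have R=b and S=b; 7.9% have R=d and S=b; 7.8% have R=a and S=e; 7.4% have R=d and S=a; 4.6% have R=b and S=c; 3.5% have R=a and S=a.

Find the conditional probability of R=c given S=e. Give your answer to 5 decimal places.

P(S=e) = 0.078 + 0.060 + 0.007 + 0.069 = 0.214.
P(R=c | S=e) = 0.007/0.214 = 0.03271.

0.03271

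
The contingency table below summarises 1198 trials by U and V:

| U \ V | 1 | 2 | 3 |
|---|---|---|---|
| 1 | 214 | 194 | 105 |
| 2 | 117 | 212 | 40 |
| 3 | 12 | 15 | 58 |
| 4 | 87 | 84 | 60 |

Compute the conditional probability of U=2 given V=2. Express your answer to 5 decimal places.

Total with V=2: 194 + 212 + 15 + 84 = 505.
P(U=2 | V=2) = 212/505 = 0.41980.

0.41980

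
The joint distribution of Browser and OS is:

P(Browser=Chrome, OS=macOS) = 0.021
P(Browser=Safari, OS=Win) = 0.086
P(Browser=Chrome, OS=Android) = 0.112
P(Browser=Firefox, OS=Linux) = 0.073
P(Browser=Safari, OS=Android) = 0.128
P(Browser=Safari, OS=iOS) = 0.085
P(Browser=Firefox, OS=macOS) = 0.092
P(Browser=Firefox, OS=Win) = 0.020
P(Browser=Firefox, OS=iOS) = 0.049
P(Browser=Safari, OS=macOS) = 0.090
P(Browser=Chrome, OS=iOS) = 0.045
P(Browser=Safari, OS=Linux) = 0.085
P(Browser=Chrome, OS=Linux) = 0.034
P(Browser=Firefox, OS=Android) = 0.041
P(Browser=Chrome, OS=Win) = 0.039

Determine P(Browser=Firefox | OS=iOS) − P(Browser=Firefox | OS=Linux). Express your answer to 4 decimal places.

P(OS=iOS) = 0.045 + 0.049 + 0.085 = 0.179; P(Browser=Firefox | OS=iOS) = 0.049/0.179 = 0.27374.
P(OS=Linux) = 0.034 + 0.073 + 0.085 = 0.192; P(Browser=Firefox | OS=Linux) = 0.073/0.192 = 0.38021.
Difference = -0.1065.

-0.1065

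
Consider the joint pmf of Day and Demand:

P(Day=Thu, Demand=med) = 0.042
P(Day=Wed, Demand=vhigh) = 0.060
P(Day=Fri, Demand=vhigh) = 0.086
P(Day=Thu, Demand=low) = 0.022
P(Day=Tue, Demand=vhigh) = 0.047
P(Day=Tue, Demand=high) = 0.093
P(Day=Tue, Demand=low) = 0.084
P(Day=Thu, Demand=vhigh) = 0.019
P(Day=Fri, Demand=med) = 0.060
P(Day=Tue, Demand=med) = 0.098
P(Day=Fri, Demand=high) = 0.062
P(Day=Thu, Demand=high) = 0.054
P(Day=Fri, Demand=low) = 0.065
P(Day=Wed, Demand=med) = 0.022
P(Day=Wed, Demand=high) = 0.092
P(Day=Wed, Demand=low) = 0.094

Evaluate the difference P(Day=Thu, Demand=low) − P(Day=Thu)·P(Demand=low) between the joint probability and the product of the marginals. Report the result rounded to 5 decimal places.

P(Day=Thu) = 0.022 + 0.042 + 0.054 + 0.019 = 0.137.
P(Demand=low) = 0.084 + 0.094 + 0.022 + 0.065 = 0.265.
P(Day=Thu, Demand=low) − P(Day=Thu)P(Demand=low) = 0.022 − 0.137×0.265 = -0.01431.

-0.01431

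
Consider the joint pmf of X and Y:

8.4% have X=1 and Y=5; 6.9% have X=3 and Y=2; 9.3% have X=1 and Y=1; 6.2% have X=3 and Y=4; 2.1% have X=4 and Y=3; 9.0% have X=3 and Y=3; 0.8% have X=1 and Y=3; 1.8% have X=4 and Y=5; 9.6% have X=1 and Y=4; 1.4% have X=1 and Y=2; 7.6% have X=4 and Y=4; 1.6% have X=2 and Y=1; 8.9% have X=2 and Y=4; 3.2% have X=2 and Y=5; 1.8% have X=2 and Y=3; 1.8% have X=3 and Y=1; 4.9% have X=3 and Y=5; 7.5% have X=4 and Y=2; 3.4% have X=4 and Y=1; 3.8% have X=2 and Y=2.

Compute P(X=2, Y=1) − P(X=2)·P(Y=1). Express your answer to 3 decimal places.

P(X=2) = 0.016 + 0.038 + 0.018 + 0.089 + 0.032 = 0.193.
P(Y=1) = 0.093 + 0.016 + 0.018 + 0.034 = 0.161.
P(X=2, Y=1) − P(X=2)P(Y=1) = 0.016 − 0.193×0.161 = -0.015.

-0.015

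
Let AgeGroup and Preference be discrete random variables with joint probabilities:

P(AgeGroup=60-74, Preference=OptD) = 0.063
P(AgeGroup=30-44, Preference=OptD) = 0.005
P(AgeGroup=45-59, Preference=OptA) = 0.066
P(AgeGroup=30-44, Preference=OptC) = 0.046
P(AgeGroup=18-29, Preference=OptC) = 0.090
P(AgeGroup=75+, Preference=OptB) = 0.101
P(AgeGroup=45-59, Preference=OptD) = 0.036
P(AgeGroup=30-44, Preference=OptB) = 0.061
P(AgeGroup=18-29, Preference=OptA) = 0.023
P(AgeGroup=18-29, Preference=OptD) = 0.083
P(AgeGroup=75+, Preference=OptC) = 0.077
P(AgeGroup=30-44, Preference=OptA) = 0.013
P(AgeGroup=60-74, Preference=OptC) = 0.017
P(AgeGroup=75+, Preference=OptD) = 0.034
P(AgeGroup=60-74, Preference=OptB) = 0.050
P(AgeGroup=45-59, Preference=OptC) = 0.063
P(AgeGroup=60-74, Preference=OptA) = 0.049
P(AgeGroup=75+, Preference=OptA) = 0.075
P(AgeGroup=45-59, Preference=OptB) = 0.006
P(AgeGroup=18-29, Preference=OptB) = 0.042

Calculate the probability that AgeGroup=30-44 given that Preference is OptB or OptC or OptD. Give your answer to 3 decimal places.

0.145

P(Preference=OptB) = 0.042 + 0.061 + 0.006 + 0.050 + 0.101 = 0.260.
P(Preference=OptC) = 0.090 + 0.046 + 0.063 + 0.017 + 0.077 = 0.293.
P(Preference=OptD) = 0.083 + 0.005 + 0.036 + 0.063 + 0.034 = 0.221.
P(Preference ∈ {OptB, OptC, OptD}) = 0.260 + 0.293 + 0.221 = 0.774; P(AgeGroup=30-44, Preference ∈ {OptB, OptC, OptD}) = 0.061 + 0.046 + 0.005 = 0.112.
P(AgeGroup=30-44 | Preference ∈ {OptB, OptC, OptD}) = 0.112/0.774 = 0.145.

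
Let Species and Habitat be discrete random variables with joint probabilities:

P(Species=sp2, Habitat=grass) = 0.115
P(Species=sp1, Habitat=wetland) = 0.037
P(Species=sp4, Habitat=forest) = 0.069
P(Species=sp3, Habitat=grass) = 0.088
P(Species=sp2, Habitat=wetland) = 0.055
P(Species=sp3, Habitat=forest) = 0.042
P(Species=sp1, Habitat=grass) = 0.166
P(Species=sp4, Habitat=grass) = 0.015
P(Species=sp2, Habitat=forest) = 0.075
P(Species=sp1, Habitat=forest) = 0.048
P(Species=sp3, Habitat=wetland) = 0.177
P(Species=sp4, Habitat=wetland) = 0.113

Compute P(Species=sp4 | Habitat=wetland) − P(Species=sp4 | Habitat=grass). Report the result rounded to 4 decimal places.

0.2567

P(Habitat=wetland) = 0.037 + 0.055 + 0.177 + 0.113 = 0.382; P(Species=sp4 | Habitat=wetland) = 0.113/0.382 = 0.29581.
P(Habitat=grass) = 0.166 + 0.115 + 0.088 + 0.015 = 0.384; P(Species=sp4 | Habitat=grass) = 0.015/0.384 = 0.03906.
Difference = 0.2567.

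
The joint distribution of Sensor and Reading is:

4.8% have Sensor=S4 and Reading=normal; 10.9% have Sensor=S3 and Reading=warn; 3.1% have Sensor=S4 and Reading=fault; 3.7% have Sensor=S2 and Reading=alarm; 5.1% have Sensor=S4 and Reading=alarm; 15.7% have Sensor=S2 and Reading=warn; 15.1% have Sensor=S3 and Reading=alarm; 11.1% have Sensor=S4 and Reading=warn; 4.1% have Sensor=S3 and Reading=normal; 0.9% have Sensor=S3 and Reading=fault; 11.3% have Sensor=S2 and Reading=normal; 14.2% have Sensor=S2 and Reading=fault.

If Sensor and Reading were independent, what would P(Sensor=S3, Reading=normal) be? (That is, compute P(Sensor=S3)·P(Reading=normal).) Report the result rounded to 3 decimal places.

0.063

P(Sensor=S3) = 0.041 + 0.109 + 0.151 + 0.009 = 0.310.
P(Reading=normal) = 0.113 + 0.041 + 0.048 = 0.202.
Product: 0.310 × 0.202 = 0.063.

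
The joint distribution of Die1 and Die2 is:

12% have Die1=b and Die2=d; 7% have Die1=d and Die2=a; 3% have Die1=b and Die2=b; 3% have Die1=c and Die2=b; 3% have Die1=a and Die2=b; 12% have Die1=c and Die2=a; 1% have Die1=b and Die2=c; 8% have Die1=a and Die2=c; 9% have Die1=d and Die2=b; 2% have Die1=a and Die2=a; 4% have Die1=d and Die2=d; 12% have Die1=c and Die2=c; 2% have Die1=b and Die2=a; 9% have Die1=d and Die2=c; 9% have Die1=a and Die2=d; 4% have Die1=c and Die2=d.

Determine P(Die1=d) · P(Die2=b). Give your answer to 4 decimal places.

P(Die1=d) = 0.07 + 0.09 + 0.09 + 0.04 = 0.29.
P(Die2=b) = 0.03 + 0.03 + 0.03 + 0.09 = 0.18.
Product: 0.29 × 0.18 = 0.0522.

0.0522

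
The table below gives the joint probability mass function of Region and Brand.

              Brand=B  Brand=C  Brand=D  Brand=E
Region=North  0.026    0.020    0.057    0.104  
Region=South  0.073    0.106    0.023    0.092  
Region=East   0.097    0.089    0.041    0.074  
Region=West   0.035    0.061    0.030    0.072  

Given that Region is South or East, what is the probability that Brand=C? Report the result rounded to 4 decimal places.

P(Region=South) = 0.073 + 0.106 + 0.023 + 0.092 = 0.294.
P(Region=East) = 0.097 + 0.089 + 0.041 + 0.074 = 0.301.
P(Region ∈ {South, East}) = 0.294 + 0.301 = 0.595; P(Brand=C, Region ∈ {South, East}) = 0.106 + 0.089 = 0.195.
P(Brand=C | Region ∈ {South, East}) = 0.195/0.595 = 0.3277.

0.3277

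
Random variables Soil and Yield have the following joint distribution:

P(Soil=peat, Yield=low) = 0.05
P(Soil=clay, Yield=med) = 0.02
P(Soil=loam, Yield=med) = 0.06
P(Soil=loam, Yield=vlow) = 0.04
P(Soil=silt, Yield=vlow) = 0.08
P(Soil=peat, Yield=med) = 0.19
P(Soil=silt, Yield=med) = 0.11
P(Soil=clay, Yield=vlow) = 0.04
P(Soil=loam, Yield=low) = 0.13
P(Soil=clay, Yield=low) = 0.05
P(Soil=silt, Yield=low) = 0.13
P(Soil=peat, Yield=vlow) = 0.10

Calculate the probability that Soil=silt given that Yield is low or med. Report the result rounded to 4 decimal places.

0.3243

P(Yield=low) = 0.13 + 0.05 + 0.13 + 0.05 = 0.36.
P(Yield=med) = 0.06 + 0.02 + 0.11 + 0.19 = 0.38.
P(Yield ∈ {low, med}) = 0.36 + 0.38 = 0.74; P(Soil=silt, Yield ∈ {low, med}) = 0.13 + 0.11 = 0.24.
P(Soil=silt | Yield ∈ {low, med}) = 0.24/0.74 = 0.3243.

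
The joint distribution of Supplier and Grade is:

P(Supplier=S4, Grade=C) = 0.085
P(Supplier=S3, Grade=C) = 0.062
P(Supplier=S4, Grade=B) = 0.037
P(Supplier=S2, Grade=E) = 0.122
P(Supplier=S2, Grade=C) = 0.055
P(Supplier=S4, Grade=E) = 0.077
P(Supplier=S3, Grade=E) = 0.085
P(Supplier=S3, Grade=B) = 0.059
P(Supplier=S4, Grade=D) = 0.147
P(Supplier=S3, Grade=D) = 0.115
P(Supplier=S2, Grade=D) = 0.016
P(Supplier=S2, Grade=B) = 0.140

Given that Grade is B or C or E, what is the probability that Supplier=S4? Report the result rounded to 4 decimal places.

P(Grade=B) = 0.140 + 0.059 + 0.037 = 0.236.
P(Grade=C) = 0.055 + 0.062 + 0.085 = 0.202.
P(Grade=E) = 0.122 + 0.085 + 0.077 = 0.284.
P(Grade ∈ {B, C, E}) = 0.236 + 0.202 + 0.284 = 0.722; P(Supplier=S4, Grade ∈ {B, C, E}) = 0.037 + 0.085 + 0.077 = 0.199.
P(Supplier=S4 | Grade ∈ {B, C, E}) = 0.199/0.722 = 0.2756.

0.2756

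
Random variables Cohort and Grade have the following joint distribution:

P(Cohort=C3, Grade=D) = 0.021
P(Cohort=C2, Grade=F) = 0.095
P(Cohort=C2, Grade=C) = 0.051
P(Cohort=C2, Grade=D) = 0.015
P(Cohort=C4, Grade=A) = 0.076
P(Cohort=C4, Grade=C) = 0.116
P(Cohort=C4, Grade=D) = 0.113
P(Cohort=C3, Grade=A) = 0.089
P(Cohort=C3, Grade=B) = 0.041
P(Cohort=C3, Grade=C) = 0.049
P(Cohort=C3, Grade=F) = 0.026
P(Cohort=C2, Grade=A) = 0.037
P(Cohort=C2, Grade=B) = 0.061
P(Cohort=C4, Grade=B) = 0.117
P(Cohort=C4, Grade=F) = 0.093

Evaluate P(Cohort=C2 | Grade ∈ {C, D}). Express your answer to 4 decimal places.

P(Grade=C) = 0.051 + 0.049 + 0.116 = 0.216.
P(Grade=D) = 0.015 + 0.021 + 0.113 = 0.149.
P(Grade ∈ {C, D}) = 0.216 + 0.149 = 0.365; P(Cohort=C2, Grade ∈ {C, D}) = 0.051 + 0.015 = 0.066.
P(Cohort=C2 | Grade ∈ {C, D}) = 0.066/0.365 = 0.1808.

0.1808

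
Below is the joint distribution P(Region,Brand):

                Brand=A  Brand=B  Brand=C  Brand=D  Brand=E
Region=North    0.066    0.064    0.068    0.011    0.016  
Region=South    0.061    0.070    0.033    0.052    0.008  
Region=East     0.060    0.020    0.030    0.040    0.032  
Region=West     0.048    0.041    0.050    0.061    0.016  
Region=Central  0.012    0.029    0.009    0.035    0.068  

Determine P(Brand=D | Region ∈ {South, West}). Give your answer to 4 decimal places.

P(Region=South) = 0.061 + 0.070 + 0.033 + 0.052 + 0.008 = 0.224.
P(Region=West) = 0.048 + 0.041 + 0.050 + 0.061 + 0.016 = 0.216.
P(Region ∈ {South, West}) = 0.224 + 0.216 = 0.440; P(Brand=D, Region ∈ {South, West}) = 0.052 + 0.061 = 0.113.
P(Brand=D | Region ∈ {South, West}) = 0.113/0.440 = 0.2568.

0.2568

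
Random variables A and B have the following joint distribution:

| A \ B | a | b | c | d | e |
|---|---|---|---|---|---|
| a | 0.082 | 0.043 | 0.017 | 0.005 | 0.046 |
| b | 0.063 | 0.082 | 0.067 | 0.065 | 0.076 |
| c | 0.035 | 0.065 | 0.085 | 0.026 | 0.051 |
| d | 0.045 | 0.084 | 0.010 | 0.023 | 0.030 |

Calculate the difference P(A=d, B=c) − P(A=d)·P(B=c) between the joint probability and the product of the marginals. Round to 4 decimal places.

P(A=d) = 0.045 + 0.084 + 0.010 + 0.023 + 0.030 = 0.192.
P(B=c) = 0.017 + 0.067 + 0.085 + 0.010 = 0.179.
P(A=d, B=c) − P(A=d)P(B=c) = 0.010 − 0.192×0.179 = -0.0244.

-0.0244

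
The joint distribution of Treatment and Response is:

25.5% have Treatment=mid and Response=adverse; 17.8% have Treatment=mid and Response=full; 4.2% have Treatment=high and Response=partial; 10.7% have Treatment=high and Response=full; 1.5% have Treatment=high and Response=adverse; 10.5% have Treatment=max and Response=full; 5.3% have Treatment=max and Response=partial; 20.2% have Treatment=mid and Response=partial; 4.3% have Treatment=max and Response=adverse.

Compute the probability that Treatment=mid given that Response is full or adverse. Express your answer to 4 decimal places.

0.6159

P(Response=full) = 0.178 + 0.107 + 0.105 = 0.390.
P(Response=adverse) = 0.255 + 0.015 + 0.043 = 0.313.
P(Response ∈ {full, adverse}) = 0.390 + 0.313 = 0.703; P(Treatment=mid, Response ∈ {full, adverse}) = 0.178 + 0.255 = 0.433.
P(Treatment=mid | Response ∈ {full, adverse}) = 0.433/0.703 = 0.6159.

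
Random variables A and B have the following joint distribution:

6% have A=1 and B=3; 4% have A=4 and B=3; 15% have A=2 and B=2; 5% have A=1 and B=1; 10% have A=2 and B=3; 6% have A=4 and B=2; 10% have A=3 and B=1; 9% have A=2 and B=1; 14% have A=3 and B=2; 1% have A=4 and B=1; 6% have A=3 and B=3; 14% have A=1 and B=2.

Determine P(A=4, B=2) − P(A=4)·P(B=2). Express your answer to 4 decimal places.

P(A=4) = 0.01 + 0.06 + 0.04 = 0.11.
P(B=2) = 0.14 + 0.15 + 0.14 + 0.06 = 0.49.
P(A=4, B=2) − P(A=4)P(B=2) = 0.06 − 0.11×0.49 = 0.0061.

0.0061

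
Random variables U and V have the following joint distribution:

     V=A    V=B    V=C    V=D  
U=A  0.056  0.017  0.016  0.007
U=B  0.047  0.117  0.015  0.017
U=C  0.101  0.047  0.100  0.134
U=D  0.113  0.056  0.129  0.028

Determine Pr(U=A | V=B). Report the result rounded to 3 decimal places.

P(V=B) = 0.017 + 0.117 + 0.047 + 0.056 = 0.237.
P(U=A | V=B) = 0.017/0.237 = 0.072.

0.072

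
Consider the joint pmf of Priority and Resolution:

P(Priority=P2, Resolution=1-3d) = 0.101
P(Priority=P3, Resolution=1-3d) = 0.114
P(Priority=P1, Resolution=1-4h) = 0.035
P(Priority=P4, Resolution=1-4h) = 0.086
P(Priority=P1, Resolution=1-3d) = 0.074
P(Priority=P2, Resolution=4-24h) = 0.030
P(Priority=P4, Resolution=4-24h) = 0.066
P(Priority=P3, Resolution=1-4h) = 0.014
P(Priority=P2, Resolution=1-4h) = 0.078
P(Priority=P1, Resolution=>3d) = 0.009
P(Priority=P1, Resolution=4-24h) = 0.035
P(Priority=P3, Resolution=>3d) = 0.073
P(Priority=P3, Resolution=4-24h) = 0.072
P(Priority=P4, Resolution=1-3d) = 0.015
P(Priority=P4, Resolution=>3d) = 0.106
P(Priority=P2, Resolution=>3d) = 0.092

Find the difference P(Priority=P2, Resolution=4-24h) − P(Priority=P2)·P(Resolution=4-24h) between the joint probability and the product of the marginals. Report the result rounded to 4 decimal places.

-0.0311

P(Priority=P2) = 0.078 + 0.030 + 0.101 + 0.092 = 0.301.
P(Resolution=4-24h) = 0.035 + 0.030 + 0.072 + 0.066 = 0.203.
P(Priority=P2, Resolution=4-24h) − P(Priority=P2)P(Resolution=4-24h) = 0.030 − 0.301×0.203 = -0.0311.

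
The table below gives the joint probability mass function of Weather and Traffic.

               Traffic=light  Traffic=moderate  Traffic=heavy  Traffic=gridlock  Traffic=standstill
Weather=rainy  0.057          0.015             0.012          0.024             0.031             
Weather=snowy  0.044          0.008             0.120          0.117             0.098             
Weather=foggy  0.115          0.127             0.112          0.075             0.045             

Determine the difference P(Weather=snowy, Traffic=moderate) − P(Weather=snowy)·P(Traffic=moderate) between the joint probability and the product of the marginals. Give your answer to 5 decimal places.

P(Weather=snowy) = 0.044 + 0.008 + 0.120 + 0.117 + 0.098 = 0.387.
P(Traffic=moderate) = 0.015 + 0.008 + 0.127 = 0.150.
P(Weather=snowy, Traffic=moderate) − P(Weather=snowy)P(Traffic=moderate) = 0.008 − 0.387×0.150 = -0.05005.

-0.05005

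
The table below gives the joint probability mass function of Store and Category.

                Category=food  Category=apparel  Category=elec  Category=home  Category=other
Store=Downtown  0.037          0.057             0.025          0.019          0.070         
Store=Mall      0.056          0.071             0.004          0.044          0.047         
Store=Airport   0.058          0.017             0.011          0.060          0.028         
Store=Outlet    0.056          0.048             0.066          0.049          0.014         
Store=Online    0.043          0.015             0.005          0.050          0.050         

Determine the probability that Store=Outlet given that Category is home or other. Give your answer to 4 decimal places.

0.1462

P(Category=home) = 0.019 + 0.044 + 0.060 + 0.049 + 0.050 = 0.222.
P(Category=other) = 0.070 + 0.047 + 0.028 + 0.014 + 0.050 = 0.209.
P(Category ∈ {home, other}) = 0.222 + 0.209 = 0.431; P(Store=Outlet, Category ∈ {home, other}) = 0.049 + 0.014 = 0.063.
P(Store=Outlet | Category ∈ {home, other}) = 0.063/0.431 = 0.1462.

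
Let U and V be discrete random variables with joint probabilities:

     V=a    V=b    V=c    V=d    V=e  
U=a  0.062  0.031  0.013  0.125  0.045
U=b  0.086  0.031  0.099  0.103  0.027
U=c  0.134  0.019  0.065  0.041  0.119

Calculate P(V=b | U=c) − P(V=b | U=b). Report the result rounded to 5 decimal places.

P(U=c) = 0.134 + 0.019 + 0.065 + 0.041 + 0.119 = 0.378; P(V=b | U=c) = 0.019/0.378 = 0.050265.
P(U=b) = 0.086 + 0.031 + 0.099 + 0.103 + 0.027 = 0.346; P(V=b | U=b) = 0.031/0.346 = 0.089595.
Difference = -0.03933.

-0.03933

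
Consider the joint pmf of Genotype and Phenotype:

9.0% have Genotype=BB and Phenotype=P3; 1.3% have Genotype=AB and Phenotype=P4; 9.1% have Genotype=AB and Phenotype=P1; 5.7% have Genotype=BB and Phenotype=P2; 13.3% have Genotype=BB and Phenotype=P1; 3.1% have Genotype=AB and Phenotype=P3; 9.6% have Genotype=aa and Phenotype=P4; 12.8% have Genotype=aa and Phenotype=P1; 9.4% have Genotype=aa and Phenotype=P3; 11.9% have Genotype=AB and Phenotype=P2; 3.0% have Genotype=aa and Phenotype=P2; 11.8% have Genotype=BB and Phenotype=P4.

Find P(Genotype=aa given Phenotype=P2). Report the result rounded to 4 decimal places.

P(Phenotype=P2) = 0.030 + 0.119 + 0.057 = 0.206.
P(Genotype=aa | Phenotype=P2) = 0.030/0.206 = 0.1456.

0.1456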